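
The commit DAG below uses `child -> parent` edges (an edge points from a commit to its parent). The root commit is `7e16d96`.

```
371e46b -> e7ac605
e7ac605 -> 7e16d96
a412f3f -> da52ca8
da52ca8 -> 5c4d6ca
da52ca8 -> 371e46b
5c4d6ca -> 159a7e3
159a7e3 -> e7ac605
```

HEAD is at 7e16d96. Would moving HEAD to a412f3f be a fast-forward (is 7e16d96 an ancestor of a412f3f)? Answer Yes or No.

Yes

A fast-forward from 7e16d96 to a412f3f is possible iff 7e16d96 is an ancestor of a412f3f.
Ancestors of a412f3f: {159a7e3, 371e46b, 5c4d6ca, 7e16d96, a412f3f, da52ca8, e7ac605}.
7e16d96 is among them, so fast-forward is possible.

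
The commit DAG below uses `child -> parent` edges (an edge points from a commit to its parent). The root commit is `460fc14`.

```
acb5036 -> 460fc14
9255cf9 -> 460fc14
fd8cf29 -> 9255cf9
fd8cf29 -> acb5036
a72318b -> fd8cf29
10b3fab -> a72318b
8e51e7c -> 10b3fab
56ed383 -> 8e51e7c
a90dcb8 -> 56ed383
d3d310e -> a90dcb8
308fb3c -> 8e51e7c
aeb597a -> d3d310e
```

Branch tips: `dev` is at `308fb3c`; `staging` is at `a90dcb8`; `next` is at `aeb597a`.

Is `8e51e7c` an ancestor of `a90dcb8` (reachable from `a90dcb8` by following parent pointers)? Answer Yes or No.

Ancestors of a90dcb8 (commits reachable by following parents): {10b3fab, 460fc14, 56ed383, 8e51e7c, 9255cf9, a72318b, a90dcb8, acb5036, fd8cf29}.
8e51e7c is in that set, so it is an ancestor of a90dcb8.

Yes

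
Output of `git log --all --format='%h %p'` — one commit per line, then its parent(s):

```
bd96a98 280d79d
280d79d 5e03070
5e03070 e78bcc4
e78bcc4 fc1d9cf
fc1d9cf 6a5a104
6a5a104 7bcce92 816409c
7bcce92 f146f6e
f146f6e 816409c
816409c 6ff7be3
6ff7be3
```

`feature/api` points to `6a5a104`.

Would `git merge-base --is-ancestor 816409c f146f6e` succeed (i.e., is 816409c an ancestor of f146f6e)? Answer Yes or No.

Yes

Ancestors of f146f6e (commits reachable by following parents): {6ff7be3, 816409c, f146f6e}.
816409c is in that set, so it is an ancestor of f146f6e.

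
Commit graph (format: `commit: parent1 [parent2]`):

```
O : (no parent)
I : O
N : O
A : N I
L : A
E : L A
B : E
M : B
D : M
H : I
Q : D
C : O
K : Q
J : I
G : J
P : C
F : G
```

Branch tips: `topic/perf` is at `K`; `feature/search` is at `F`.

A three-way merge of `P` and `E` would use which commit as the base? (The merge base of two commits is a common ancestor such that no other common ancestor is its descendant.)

Ancestors of P: {C, O, P}.
Ancestors of E: {A, E, I, L, N, O}.
Common ancestors: {O}.
The only common ancestor is O, so it is the merge base.

O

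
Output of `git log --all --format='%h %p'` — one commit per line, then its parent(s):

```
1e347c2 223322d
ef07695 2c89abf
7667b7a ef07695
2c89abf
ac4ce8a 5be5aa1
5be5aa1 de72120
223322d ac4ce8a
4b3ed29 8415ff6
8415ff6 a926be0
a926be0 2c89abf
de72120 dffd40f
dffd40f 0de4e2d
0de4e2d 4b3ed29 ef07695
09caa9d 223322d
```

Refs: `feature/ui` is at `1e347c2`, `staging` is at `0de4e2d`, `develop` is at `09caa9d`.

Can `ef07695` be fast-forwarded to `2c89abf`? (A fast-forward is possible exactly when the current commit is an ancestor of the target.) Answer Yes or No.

A fast-forward from ef07695 to 2c89abf is possible iff ef07695 is an ancestor of 2c89abf.
Ancestors of 2c89abf: {2c89abf}.
ef07695 is not among them, so fast-forward is not possible.

No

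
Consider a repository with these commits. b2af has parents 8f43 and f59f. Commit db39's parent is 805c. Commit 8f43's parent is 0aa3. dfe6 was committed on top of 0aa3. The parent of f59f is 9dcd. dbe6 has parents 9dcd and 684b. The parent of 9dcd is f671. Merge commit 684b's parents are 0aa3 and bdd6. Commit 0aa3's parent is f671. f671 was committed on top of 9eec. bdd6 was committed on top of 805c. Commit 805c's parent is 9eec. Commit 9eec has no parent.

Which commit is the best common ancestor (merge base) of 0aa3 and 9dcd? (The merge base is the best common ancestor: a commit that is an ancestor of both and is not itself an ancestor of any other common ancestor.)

f671

Ancestors of 0aa3: {0aa3, 9eec, f671}.
Ancestors of 9dcd: {9dcd, 9eec, f671}.
Common ancestors: {9eec, f671}.
Among these, f671 is not an ancestor of any other common ancestor — it is the merge base.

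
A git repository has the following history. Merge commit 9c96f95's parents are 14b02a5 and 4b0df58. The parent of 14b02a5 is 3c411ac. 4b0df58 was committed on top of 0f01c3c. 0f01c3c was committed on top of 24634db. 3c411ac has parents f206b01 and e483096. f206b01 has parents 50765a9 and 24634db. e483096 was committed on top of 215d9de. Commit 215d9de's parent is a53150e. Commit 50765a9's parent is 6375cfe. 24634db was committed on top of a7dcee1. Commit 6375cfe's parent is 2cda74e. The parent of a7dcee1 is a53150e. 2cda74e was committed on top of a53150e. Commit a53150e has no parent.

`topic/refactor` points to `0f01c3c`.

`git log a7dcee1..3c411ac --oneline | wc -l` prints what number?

Reachable from 3c411ac: {215d9de, 24634db, 2cda74e, 3c411ac, 50765a9, 6375cfe, a53150e, a7dcee1, e483096, f206b01}.
Reachable from a7dcee1: {a53150e, a7dcee1}.
In 3c411ac's history but not a7dcee1's: {215d9de, 24634db, 2cda74e, 3c411ac, 50765a9, 6375cfe, e483096, f206b01} — 8 commits.

8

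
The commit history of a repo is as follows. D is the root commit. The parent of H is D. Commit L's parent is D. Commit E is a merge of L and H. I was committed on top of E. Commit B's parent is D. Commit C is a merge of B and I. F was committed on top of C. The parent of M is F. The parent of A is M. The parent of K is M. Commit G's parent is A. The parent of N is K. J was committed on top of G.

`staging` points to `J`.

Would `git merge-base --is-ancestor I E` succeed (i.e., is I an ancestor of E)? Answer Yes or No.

Ancestors of E: {D, E, H, L}.
I is not in that set, so it is not an ancestor of E.

No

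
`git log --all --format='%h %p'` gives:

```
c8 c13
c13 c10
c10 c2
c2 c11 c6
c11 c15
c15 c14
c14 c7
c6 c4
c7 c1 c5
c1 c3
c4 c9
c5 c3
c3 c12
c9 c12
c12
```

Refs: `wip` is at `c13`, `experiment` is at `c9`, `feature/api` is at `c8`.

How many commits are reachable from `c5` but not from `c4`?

Reachable from c5: {c12, c3, c5}.
Reachable from c4: {c12, c4, c9}.
In c5's history but not c4's: {c3, c5} — 2 commits.

2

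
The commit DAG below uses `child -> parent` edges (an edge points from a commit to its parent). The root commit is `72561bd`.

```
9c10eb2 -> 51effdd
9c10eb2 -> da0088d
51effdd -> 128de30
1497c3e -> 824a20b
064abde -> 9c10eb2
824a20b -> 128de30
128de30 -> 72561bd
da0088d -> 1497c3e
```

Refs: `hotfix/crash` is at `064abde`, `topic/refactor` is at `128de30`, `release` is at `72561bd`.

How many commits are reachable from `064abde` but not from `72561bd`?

Reachable from 064abde: {064abde, 128de30, 1497c3e, 51effdd, 72561bd, 824a20b, 9c10eb2, da0088d}.
Reachable from 72561bd: {72561bd}.
In 064abde's history but not 72561bd's: {064abde, 128de30, 1497c3e, 51effdd, 824a20b, 9c10eb2, da0088d} — 7 commits.

7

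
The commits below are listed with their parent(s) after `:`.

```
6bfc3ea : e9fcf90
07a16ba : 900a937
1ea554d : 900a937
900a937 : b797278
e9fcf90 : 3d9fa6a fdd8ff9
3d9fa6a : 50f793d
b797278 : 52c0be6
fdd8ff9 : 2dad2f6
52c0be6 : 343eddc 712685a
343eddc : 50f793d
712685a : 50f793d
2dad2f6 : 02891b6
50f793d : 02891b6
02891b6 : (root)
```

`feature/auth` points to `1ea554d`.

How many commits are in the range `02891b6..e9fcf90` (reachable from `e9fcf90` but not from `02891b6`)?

Reachable from e9fcf90: {02891b6, 2dad2f6, 3d9fa6a, 50f793d, e9fcf90, fdd8ff9}.
Reachable from 02891b6: {02891b6}.
In e9fcf90's history but not 02891b6's: {2dad2f6, 3d9fa6a, 50f793d, e9fcf90, fdd8ff9} — 5 commits.

5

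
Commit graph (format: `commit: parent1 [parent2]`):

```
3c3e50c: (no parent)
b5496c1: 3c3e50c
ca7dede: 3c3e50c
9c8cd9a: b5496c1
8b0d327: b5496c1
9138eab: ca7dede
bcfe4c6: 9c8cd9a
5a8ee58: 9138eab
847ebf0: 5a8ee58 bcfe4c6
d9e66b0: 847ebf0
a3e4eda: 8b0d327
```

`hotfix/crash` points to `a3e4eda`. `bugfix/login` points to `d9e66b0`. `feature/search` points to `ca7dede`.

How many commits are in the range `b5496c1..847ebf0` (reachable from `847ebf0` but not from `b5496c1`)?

Reachable from 847ebf0: {3c3e50c, 5a8ee58, 847ebf0, 9138eab, 9c8cd9a, b5496c1, bcfe4c6, ca7dede}.
Reachable from b5496c1: {3c3e50c, b5496c1}.
In 847ebf0's history but not b5496c1's: {5a8ee58, 847ebf0, 9138eab, 9c8cd9a, bcfe4c6, ca7dede} — 6 commits.

6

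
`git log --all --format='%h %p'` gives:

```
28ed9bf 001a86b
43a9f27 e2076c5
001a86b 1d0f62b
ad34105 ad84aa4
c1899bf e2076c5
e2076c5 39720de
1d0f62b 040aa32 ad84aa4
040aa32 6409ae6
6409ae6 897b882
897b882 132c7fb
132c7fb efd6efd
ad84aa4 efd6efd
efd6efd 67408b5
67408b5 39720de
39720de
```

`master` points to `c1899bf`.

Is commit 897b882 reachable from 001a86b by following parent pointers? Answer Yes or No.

Yes

Ancestors of 001a86b (commits reachable by following parents): {001a86b, 040aa32, 132c7fb, 1d0f62b, 39720de, 6409ae6, 67408b5, 897b882, ad84aa4, efd6efd}.
897b882 is in that set, so it is an ancestor of 001a86b.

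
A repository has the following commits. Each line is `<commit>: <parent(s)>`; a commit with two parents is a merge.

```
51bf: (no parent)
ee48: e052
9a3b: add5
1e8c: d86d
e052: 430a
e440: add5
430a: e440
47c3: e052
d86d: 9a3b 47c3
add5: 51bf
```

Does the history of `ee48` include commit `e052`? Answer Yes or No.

Yes

Ancestors of ee48 (commits reachable by following parents): {430a, 51bf, add5, e052, e440, ee48}.
e052 is in that set, so it is an ancestor of ee48.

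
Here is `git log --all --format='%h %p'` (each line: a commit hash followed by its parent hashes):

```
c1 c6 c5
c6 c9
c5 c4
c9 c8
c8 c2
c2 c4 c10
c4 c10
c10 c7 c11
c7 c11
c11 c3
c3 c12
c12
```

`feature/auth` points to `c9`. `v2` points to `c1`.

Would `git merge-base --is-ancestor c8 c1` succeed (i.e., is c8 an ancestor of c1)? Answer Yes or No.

Ancestors of c1 (commits reachable by following parents): {c1, c10, c11, c12, c2, c3, c4, c5, c6, c7, c8, c9}.
c8 is in that set, so it is an ancestor of c1.

Yes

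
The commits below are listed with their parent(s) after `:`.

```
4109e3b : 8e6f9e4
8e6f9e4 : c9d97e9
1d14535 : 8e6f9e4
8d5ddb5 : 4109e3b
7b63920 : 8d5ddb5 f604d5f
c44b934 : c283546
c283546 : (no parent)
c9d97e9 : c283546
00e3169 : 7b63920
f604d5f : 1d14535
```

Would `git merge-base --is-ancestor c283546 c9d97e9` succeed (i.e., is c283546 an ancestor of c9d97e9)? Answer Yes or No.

Yes

Ancestors of c9d97e9 (commits reachable by following parents): {c283546, c9d97e9}.
c283546 is in that set, so it is an ancestor of c9d97e9.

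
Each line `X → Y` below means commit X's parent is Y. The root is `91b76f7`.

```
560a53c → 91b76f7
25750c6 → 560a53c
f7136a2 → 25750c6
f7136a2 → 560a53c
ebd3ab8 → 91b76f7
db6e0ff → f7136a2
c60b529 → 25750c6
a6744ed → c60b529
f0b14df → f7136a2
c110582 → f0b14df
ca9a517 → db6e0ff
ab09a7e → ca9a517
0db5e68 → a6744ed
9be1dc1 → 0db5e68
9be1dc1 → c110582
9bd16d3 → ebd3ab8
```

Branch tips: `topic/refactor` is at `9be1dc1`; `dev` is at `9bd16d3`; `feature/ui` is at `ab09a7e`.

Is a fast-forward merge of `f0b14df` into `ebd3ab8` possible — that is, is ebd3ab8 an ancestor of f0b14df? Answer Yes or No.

No

A fast-forward from ebd3ab8 to f0b14df is possible iff ebd3ab8 is an ancestor of f0b14df.
Ancestors of f0b14df: {25750c6, 560a53c, 91b76f7, f0b14df, f7136a2}.
ebd3ab8 is not among them, so fast-forward is not possible.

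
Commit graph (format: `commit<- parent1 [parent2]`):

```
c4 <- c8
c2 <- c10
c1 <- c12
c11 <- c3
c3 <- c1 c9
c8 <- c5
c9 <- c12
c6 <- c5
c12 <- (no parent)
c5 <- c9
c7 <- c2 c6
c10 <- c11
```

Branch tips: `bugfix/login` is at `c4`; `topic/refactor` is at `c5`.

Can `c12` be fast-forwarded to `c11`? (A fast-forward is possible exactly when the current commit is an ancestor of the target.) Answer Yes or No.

Yes

A fast-forward from c12 to c11 is possible iff c12 is an ancestor of c11.
Ancestors of c11: {c1, c11, c12, c3, c9}.
c12 is among them, so fast-forward is possible.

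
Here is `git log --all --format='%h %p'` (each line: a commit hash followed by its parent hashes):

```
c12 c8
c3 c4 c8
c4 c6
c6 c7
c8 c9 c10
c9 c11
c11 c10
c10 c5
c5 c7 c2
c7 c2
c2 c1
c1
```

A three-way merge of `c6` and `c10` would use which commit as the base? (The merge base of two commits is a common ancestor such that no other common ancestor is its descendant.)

c7

Ancestors of c6: {c1, c2, c6, c7}.
Ancestors of c10: {c1, c10, c2, c5, c7}.
Common ancestors: {c1, c2, c7}.
Among these, c7 is not an ancestor of any other common ancestor — it is the merge base.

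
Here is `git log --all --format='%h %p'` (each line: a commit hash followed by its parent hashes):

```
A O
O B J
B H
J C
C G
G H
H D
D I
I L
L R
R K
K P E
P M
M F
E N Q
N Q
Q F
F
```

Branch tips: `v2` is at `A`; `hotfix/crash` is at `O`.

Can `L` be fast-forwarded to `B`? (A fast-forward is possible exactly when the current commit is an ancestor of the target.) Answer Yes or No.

A fast-forward from L to B is possible iff L is an ancestor of B.
Ancestors of B: {B, D, E, F, H, I, K, L, M, N, P, Q, R}.
L is among them, so fast-forward is possible.

Yes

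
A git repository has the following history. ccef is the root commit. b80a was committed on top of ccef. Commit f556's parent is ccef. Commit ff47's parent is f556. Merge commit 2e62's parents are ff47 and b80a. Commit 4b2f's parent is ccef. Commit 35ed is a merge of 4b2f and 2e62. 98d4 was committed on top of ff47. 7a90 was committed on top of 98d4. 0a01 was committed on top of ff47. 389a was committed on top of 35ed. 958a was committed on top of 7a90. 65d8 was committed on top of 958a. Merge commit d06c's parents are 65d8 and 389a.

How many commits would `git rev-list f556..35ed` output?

Reachable from 35ed: {2e62, 35ed, 4b2f, b80a, ccef, f556, ff47}.
Reachable from f556: {ccef, f556}.
In 35ed's history but not f556's: {2e62, 35ed, 4b2f, b80a, ff47} — 5 commits.

5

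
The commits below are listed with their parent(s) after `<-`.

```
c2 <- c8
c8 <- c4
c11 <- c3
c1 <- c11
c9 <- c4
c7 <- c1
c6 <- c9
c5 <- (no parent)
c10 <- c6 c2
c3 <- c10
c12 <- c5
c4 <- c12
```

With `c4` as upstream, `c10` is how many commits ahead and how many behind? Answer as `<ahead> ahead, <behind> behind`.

5 ahead, 0 behind

Reachable from c10: {c10, c12, c2, c4, c5, c6, c8, c9}.
Reachable from c4: {c12, c4, c5}.
Only in c10's history (ahead): {c10, c2, c6, c8, c9} — 5.
Only in c4's history (behind): {} — 0.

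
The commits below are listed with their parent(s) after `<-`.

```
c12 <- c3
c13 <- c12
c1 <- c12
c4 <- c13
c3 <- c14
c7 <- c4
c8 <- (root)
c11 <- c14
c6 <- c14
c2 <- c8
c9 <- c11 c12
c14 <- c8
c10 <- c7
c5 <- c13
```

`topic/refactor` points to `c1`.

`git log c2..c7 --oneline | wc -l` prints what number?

Reachable from c7: {c12, c13, c14, c3, c4, c7, c8}.
Reachable from c2: {c2, c8}.
In c7's history but not c2's: {c12, c13, c14, c3, c4, c7} — 6 commits.

6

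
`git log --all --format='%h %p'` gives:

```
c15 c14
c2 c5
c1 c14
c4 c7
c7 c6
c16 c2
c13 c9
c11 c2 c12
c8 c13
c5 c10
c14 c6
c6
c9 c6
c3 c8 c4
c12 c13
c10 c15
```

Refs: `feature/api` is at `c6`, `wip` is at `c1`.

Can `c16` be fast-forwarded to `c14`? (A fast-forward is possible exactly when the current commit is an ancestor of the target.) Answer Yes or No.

No

A fast-forward from c16 to c14 is possible iff c16 is an ancestor of c14.
Ancestors of c14: {c14, c6}.
c16 is not among them, so fast-forward is not possible.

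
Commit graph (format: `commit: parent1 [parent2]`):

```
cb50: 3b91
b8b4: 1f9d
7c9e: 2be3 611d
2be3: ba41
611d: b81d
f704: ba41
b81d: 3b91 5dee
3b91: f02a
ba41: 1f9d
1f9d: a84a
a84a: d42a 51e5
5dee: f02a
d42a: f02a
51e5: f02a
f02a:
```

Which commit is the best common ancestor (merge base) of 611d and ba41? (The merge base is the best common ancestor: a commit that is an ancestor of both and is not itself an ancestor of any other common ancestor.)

f02a

Ancestors of 611d: {3b91, 5dee, 611d, b81d, f02a}.
Ancestors of ba41: {1f9d, 51e5, a84a, ba41, d42a, f02a}.
Common ancestors: {f02a}.
The only common ancestor is f02a, so it is the merge base.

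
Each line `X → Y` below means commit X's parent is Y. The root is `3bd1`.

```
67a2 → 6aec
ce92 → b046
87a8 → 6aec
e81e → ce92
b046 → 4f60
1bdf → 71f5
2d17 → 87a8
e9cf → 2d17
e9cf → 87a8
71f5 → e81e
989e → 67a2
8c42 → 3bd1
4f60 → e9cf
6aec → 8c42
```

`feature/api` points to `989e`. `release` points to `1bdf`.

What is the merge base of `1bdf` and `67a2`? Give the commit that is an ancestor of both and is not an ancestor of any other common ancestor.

6aec

Ancestors of 1bdf: {1bdf, 2d17, 3bd1, 4f60, 6aec, 71f5, 87a8, 8c42, b046, ce92, e81e, e9cf}.
Ancestors of 67a2: {3bd1, 67a2, 6aec, 8c42}.
Common ancestors: {3bd1, 6aec, 8c42}.
Among these, 6aec is not an ancestor of any other common ancestor — it is the merge base.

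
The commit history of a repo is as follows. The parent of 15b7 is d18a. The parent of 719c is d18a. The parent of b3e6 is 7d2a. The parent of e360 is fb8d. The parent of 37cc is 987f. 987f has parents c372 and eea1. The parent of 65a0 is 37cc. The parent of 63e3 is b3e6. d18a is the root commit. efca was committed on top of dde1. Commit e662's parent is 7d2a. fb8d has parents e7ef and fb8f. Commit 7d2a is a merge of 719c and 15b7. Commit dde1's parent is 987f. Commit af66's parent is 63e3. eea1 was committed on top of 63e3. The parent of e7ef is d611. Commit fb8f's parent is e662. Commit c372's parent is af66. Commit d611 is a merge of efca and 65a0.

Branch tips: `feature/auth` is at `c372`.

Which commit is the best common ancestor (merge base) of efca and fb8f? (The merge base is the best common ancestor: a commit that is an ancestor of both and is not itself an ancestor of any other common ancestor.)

7d2a

Ancestors of efca: {15b7, 63e3, 719c, 7d2a, 987f, af66, b3e6, c372, d18a, dde1, eea1, efca}.
Ancestors of fb8f: {15b7, 719c, 7d2a, d18a, e662, fb8f}.
Common ancestors: {15b7, 719c, 7d2a, d18a}.
Among these, 7d2a is not an ancestor of any other common ancestor — it is the merge base.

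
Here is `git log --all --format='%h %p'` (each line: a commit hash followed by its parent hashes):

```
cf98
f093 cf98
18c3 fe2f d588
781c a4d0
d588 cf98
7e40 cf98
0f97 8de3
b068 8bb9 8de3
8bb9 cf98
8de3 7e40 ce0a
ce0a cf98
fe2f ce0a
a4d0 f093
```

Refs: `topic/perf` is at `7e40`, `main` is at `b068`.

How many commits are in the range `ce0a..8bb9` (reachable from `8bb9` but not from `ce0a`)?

Reachable from 8bb9: {8bb9, cf98}.
Reachable from ce0a: {ce0a, cf98}.
In 8bb9's history but not ce0a's: {8bb9} — 1 commit.

1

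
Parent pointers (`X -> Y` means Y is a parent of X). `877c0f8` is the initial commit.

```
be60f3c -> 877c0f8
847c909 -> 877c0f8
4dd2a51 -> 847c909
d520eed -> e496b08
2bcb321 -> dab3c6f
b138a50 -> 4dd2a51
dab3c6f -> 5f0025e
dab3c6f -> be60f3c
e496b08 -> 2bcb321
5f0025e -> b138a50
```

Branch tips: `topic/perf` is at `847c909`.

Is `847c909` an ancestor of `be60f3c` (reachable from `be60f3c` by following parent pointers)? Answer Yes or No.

No

Ancestors of be60f3c: {877c0f8, be60f3c}.
847c909 is not in that set, so it is not an ancestor of be60f3c.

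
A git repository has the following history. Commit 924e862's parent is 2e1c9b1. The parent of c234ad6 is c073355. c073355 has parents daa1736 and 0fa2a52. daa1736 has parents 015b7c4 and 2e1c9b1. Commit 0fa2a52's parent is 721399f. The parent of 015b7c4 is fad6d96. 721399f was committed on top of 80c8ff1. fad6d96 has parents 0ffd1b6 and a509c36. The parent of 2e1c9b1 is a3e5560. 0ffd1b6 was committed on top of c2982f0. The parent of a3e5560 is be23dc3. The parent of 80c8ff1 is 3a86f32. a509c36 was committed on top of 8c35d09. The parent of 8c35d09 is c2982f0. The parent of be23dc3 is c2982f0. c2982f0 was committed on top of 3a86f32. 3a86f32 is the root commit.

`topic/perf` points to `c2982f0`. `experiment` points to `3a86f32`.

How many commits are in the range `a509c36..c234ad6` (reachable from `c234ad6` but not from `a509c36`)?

Reachable from c234ad6: {015b7c4, 0fa2a52, 0ffd1b6, 2e1c9b1, 3a86f32, 721399f, 80c8ff1, 8c35d09, a3e5560, a509c36, be23dc3, c073355, c234ad6, c2982f0, daa1736, fad6d96}.
Reachable from a509c36: {3a86f32, 8c35d09, a509c36, c2982f0}.
In c234ad6's history but not a509c36's: {015b7c4, 0fa2a52, 0ffd1b6, 2e1c9b1, 721399f, 80c8ff1, a3e5560, be23dc3, c073355, c234ad6, daa1736, fad6d96} — 12 commits.

12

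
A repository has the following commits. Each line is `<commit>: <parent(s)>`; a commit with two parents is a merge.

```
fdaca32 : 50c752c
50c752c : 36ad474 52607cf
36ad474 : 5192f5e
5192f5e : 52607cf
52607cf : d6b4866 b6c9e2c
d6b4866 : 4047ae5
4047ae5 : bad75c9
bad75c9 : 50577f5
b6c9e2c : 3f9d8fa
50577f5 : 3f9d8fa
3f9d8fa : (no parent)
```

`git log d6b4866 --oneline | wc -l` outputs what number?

Walking parent pointers from d6b4866: reachable set = {3f9d8fa, 4047ae5, 50577f5, bad75c9, d6b4866}.
That is 5 commits.

5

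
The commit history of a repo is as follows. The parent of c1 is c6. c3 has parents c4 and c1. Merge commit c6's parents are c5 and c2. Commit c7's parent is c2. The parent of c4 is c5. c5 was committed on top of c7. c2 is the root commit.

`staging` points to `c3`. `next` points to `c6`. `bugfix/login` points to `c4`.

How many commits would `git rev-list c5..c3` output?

Reachable from c3: {c1, c2, c3, c4, c5, c6, c7}.
Reachable from c5: {c2, c5, c7}.
In c3's history but not c5's: {c1, c3, c4, c6} — 4 commits.

4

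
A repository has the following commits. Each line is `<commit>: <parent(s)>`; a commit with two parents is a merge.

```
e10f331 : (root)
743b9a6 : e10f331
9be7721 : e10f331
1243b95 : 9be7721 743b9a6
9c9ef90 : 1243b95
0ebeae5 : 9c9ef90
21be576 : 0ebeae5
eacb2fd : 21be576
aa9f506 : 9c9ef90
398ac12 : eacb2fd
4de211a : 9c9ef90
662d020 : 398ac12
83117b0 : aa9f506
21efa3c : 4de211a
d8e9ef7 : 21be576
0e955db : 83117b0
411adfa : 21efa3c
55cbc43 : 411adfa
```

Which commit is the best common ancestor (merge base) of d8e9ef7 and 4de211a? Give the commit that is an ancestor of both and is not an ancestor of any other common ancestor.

9c9ef90

Ancestors of d8e9ef7: {0ebeae5, 1243b95, 21be576, 743b9a6, 9be7721, 9c9ef90, d8e9ef7, e10f331}.
Ancestors of 4de211a: {1243b95, 4de211a, 743b9a6, 9be7721, 9c9ef90, e10f331}.
Common ancestors: {1243b95, 743b9a6, 9be7721, 9c9ef90, e10f331}.
Among these, 9c9ef90 is not an ancestor of any other common ancestor — it is the merge base.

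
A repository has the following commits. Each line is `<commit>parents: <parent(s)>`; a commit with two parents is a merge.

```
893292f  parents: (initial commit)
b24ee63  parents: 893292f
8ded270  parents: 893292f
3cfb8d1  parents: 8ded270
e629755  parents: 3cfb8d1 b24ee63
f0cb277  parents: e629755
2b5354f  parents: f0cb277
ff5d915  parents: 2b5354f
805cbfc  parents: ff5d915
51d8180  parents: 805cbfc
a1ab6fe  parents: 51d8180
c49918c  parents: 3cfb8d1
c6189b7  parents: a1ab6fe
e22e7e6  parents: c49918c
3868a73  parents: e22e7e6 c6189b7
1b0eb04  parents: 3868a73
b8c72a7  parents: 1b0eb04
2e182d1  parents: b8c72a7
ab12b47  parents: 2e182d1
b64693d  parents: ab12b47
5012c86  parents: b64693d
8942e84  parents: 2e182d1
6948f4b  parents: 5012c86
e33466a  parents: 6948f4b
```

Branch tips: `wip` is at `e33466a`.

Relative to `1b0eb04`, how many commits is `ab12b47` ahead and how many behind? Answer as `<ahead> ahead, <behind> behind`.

3 ahead, 0 behind

Reachable from ab12b47: {1b0eb04, 2b5354f, 2e182d1, 3868a73, 3cfb8d1, 51d8180, 805cbfc, 893292f, 8ded270, a1ab6fe, ab12b47, b24ee63, b8c72a7, c49918c, c6189b7, e22e7e6, e629755, f0cb277, ff5d915}.
Reachable from 1b0eb04: {1b0eb04, 2b5354f, 3868a73, 3cfb8d1, 51d8180, 805cbfc, 893292f, 8ded270, a1ab6fe, b24ee63, c49918c, c6189b7, e22e7e6, e629755, f0cb277, ff5d915}.
Only in ab12b47's history (ahead): {2e182d1, ab12b47, b8c72a7} — 3.
Only in 1b0eb04's history (behind): {} — 0.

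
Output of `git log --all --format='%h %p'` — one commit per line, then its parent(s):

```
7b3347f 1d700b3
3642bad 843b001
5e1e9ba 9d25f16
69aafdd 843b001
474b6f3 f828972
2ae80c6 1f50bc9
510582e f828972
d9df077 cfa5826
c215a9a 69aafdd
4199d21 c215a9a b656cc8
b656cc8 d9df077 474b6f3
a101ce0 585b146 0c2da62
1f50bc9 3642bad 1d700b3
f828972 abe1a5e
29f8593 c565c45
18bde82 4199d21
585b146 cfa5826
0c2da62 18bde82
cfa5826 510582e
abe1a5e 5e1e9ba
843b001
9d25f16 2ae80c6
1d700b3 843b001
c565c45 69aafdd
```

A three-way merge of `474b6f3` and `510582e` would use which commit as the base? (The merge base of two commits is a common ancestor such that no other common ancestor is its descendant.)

f828972

Ancestors of 474b6f3: {1d700b3, 1f50bc9, 2ae80c6, 3642bad, 474b6f3, 5e1e9ba, 843b001, 9d25f16, abe1a5e, f828972}.
Ancestors of 510582e: {1d700b3, 1f50bc9, 2ae80c6, 3642bad, 510582e, 5e1e9ba, 843b001, 9d25f16, abe1a5e, f828972}.
Common ancestors: {1d700b3, 1f50bc9, 2ae80c6, 3642bad, 5e1e9ba, 843b001, 9d25f16, abe1a5e, f828972}.
Among these, f828972 is not an ancestor of any other common ancestor — it is the merge base.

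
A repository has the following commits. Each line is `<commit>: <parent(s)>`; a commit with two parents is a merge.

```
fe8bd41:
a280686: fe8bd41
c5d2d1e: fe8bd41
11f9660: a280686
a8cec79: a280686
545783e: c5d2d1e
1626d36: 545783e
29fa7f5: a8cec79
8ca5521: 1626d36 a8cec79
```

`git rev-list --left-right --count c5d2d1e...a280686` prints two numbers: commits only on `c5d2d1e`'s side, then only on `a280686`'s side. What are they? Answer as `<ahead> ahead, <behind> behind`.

1 ahead, 1 behind

Reachable from c5d2d1e: {c5d2d1e, fe8bd41}.
Reachable from a280686: {a280686, fe8bd41}.
Only in c5d2d1e's history (ahead): {c5d2d1e} — 1.
Only in a280686's history (behind): {a280686} — 1.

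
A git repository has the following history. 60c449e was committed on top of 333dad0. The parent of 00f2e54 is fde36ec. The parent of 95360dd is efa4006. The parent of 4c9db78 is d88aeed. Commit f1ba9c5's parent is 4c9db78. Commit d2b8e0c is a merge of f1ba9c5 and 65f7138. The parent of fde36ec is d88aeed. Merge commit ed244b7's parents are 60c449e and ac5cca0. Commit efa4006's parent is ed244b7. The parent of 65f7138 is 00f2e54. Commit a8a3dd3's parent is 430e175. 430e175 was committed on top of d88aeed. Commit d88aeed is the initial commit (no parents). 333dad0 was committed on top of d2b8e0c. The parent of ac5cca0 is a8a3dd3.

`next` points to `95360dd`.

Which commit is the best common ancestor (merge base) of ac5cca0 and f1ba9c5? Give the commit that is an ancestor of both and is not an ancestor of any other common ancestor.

d88aeed

Ancestors of ac5cca0: {430e175, a8a3dd3, ac5cca0, d88aeed}.
Ancestors of f1ba9c5: {4c9db78, d88aeed, f1ba9c5}.
Common ancestors: {d88aeed}.
The only common ancestor is d88aeed, so it is the merge base.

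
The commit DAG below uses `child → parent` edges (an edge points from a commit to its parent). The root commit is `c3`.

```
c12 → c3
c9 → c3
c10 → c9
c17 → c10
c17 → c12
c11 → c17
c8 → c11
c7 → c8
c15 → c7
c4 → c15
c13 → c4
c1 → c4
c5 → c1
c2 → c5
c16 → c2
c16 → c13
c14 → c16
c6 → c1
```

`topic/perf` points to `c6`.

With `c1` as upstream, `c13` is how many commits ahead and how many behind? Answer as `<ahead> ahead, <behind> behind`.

1 ahead, 1 behind

Reachable from c13: {c10, c11, c12, c13, c15, c17, c3, c4, c7, c8, c9}.
Reachable from c1: {c1, c10, c11, c12, c15, c17, c3, c4, c7, c8, c9}.
Only in c13's history (ahead): {c13} — 1.
Only in c1's history (behind): {c1} — 1.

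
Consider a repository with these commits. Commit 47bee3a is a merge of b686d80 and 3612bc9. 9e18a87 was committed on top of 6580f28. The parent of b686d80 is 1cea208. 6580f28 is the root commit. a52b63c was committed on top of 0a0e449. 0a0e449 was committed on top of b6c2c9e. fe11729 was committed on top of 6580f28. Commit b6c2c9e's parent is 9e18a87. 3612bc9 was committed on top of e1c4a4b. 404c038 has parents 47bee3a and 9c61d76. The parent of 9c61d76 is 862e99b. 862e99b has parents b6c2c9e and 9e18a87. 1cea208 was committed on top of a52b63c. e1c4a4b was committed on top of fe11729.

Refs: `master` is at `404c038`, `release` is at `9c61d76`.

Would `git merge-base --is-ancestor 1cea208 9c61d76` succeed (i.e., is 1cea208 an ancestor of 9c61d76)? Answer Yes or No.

No

Ancestors of 9c61d76: {6580f28, 862e99b, 9c61d76, 9e18a87, b6c2c9e}.
1cea208 is not in that set, so it is not an ancestor of 9c61d76.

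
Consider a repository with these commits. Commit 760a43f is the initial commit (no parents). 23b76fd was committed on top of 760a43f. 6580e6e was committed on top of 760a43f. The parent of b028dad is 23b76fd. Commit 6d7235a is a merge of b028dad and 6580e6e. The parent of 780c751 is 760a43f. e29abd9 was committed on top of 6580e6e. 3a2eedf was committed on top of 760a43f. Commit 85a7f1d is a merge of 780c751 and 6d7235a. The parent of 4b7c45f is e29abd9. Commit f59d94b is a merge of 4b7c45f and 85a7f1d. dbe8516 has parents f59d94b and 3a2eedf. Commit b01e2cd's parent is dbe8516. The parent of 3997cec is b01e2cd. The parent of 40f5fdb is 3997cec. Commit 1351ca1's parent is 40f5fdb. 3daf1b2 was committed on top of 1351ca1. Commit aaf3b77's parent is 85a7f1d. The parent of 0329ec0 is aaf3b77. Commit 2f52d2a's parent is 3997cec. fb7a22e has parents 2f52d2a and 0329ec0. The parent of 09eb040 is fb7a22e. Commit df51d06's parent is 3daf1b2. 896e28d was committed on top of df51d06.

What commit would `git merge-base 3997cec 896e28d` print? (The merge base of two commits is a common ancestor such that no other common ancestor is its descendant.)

3997cec

Ancestors of 3997cec: {23b76fd, 3997cec, 3a2eedf, 4b7c45f, 6580e6e, 6d7235a, 760a43f, 780c751, 85a7f1d, b01e2cd, b028dad, dbe8516, e29abd9, f59d94b}.
Ancestors of 896e28d: {1351ca1, 23b76fd, 3997cec, 3a2eedf, 3daf1b2, 40f5fdb, 4b7c45f, 6580e6e, 6d7235a, 760a43f, 780c751, 85a7f1d, 896e28d, b01e2cd, b028dad, dbe8516, df51d06, e29abd9, f59d94b}.
Common ancestors: {23b76fd, 3997cec, 3a2eedf, 4b7c45f, 6580e6e, 6d7235a, 760a43f, 780c751, 85a7f1d, b01e2cd, b028dad, dbe8516, e29abd9, f59d94b}.
Among these, 3997cec is not an ancestor of any other common ancestor — it is the merge base.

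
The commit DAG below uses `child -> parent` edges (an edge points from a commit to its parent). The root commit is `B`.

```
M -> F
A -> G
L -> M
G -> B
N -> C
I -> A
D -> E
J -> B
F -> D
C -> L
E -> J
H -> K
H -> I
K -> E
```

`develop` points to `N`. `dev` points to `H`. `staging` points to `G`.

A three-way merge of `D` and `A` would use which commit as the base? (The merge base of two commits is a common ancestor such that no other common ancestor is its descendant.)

B

Ancestors of D: {B, D, E, J}.
Ancestors of A: {A, B, G}.
Common ancestors: {B}.
The only common ancestor is B, so it is the merge base.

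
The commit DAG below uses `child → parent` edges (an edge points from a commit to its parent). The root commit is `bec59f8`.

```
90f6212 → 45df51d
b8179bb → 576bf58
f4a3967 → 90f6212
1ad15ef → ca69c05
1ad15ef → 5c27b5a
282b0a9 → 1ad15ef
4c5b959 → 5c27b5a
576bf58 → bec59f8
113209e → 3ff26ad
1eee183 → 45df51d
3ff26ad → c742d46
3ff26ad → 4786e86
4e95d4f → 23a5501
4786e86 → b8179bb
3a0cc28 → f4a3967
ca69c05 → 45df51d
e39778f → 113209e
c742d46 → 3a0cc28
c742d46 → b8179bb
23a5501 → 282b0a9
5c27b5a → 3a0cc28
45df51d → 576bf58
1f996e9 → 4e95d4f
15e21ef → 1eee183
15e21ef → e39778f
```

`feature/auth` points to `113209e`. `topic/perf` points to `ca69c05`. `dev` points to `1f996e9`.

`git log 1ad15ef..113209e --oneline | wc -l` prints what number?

Reachable from 113209e: {113209e, 3a0cc28, 3ff26ad, 45df51d, 4786e86, 576bf58, 90f6212, b8179bb, bec59f8, c742d46, f4a3967}.
Reachable from 1ad15ef: {1ad15ef, 3a0cc28, 45df51d, 576bf58, 5c27b5a, 90f6212, bec59f8, ca69c05, f4a3967}.
In 113209e's history but not 1ad15ef's: {113209e, 3ff26ad, 4786e86, b8179bb, c742d46} — 5 commits.

5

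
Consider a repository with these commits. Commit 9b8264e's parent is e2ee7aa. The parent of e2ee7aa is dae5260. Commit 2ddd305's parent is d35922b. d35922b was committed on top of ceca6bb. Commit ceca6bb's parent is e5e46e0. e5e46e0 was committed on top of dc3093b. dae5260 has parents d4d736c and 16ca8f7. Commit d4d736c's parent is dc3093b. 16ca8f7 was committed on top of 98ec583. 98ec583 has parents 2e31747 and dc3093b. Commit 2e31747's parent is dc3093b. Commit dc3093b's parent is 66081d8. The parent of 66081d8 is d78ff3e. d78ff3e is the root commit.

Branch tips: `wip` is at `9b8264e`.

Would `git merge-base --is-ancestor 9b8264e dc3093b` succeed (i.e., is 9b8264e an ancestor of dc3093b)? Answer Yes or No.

No

Ancestors of dc3093b: {66081d8, d78ff3e, dc3093b}.
9b8264e is not in that set, so it is not an ancestor of dc3093b.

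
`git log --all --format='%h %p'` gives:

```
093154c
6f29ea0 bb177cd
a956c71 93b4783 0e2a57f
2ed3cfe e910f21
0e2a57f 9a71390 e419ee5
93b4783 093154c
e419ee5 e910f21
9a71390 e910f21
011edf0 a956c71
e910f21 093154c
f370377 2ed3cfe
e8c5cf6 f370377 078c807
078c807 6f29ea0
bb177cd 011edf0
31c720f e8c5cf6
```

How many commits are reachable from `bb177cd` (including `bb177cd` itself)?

9

Walking parent pointers from bb177cd: reachable set = {011edf0, 093154c, 0e2a57f, 93b4783, 9a71390, a956c71, bb177cd, e419ee5, e910f21}.
That is 9 commits.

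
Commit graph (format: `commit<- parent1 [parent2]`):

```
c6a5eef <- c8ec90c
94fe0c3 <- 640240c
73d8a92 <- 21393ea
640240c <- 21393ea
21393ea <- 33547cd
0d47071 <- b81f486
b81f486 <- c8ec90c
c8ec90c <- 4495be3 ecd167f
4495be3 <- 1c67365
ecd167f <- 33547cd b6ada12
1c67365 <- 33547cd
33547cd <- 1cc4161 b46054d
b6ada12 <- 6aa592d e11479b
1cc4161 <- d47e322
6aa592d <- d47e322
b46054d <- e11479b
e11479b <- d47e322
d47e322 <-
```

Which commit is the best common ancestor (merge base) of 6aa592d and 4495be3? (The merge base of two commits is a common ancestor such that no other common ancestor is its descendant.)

Ancestors of 6aa592d: {6aa592d, d47e322}.
Ancestors of 4495be3: {1c67365, 1cc4161, 33547cd, 4495be3, b46054d, d47e322, e11479b}.
Common ancestors: {d47e322}.
The only common ancestor is d47e322, so it is the merge base.

d47e322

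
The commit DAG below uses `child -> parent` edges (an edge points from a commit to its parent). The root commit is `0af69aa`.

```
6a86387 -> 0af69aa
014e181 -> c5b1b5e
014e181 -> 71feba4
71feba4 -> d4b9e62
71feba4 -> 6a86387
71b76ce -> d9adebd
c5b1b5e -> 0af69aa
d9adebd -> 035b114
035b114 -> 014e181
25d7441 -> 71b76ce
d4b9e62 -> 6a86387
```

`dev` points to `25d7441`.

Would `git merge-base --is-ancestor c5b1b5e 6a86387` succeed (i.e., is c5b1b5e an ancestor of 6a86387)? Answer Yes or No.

No

Ancestors of 6a86387: {0af69aa, 6a86387}.
c5b1b5e is not in that set, so it is not an ancestor of 6a86387.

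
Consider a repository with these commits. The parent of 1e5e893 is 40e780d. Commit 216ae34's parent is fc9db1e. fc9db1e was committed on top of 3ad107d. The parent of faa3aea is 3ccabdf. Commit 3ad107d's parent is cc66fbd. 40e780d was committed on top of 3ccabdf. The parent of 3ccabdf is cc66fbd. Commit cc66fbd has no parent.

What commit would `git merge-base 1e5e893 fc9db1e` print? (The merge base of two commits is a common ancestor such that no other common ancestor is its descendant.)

Ancestors of 1e5e893: {1e5e893, 3ccabdf, 40e780d, cc66fbd}.
Ancestors of fc9db1e: {3ad107d, cc66fbd, fc9db1e}.
Common ancestors: {cc66fbd}.
The only common ancestor is cc66fbd, so it is the merge base.

cc66fbd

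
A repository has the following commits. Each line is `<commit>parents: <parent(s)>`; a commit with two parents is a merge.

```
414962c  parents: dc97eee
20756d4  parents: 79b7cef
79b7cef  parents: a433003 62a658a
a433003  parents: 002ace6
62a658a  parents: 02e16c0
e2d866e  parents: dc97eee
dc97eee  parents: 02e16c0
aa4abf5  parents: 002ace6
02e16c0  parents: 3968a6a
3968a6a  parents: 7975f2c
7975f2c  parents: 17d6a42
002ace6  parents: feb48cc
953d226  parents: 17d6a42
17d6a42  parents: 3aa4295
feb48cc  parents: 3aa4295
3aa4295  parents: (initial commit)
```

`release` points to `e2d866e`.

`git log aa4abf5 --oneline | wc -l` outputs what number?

4

Walking parent pointers from aa4abf5: reachable set = {002ace6, 3aa4295, aa4abf5, feb48cc}.
That is 4 commits.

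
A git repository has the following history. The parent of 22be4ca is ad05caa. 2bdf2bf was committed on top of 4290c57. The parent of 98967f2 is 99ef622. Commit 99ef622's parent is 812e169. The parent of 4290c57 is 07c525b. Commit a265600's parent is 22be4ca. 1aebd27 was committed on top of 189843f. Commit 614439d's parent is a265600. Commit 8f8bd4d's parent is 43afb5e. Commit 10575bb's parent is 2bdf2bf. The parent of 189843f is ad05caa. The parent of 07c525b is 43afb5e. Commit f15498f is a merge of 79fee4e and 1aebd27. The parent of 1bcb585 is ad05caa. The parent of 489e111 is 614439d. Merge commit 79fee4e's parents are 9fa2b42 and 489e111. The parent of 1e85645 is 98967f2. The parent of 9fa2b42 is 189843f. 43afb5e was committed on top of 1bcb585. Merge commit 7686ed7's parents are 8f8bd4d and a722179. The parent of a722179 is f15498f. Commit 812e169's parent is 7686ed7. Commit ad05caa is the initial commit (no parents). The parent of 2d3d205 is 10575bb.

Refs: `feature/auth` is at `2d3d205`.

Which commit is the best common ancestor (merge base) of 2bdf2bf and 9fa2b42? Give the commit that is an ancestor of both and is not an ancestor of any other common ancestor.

Ancestors of 2bdf2bf: {07c525b, 1bcb585, 2bdf2bf, 4290c57, 43afb5e, ad05caa}.
Ancestors of 9fa2b42: {189843f, 9fa2b42, ad05caa}.
Common ancestors: {ad05caa}.
The only common ancestor is ad05caa, so it is the merge base.

ad05caa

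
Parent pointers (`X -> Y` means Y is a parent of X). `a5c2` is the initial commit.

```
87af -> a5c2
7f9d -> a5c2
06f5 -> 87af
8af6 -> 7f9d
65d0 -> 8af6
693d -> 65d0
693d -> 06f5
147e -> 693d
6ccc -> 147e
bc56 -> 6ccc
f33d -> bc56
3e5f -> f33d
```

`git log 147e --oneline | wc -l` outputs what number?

Walking parent pointers from 147e: reachable set = {06f5, 147e, 65d0, 693d, 7f9d, 87af, 8af6, a5c2}.
That is 8 commits.

8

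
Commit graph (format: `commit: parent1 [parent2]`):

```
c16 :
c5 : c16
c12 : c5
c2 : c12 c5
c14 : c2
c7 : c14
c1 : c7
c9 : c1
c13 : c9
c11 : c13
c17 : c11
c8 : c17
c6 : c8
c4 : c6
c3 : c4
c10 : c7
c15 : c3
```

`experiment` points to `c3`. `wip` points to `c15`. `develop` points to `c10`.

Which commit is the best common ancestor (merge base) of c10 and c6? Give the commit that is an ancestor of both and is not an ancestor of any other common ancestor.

Ancestors of c10: {c10, c12, c14, c16, c2, c5, c7}.
Ancestors of c6: {c1, c11, c12, c13, c14, c16, c17, c2, c5, c6, c7, c8, c9}.
Common ancestors: {c12, c14, c16, c2, c5, c7}.
Among these, c7 is not an ancestor of any other common ancestor — it is the merge base.

c7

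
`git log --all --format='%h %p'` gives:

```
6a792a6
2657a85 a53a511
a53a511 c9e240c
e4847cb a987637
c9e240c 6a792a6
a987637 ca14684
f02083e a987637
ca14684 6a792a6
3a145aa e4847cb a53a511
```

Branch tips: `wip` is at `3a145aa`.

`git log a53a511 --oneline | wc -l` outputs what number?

3

Walking parent pointers from a53a511: reachable set = {6a792a6, a53a511, c9e240c}.
That is 3 commits.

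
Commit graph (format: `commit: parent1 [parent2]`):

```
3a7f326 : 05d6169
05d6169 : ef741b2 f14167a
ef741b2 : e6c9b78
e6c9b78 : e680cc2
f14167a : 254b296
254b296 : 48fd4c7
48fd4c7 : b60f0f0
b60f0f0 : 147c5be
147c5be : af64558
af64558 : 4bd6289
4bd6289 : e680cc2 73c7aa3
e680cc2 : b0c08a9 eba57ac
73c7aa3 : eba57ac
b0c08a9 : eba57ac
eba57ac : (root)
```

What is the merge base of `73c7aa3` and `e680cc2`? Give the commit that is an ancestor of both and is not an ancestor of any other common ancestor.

eba57ac

Ancestors of 73c7aa3: {73c7aa3, eba57ac}.
Ancestors of e680cc2: {b0c08a9, e680cc2, eba57ac}.
Common ancestors: {eba57ac}.
The only common ancestor is eba57ac, so it is the merge base.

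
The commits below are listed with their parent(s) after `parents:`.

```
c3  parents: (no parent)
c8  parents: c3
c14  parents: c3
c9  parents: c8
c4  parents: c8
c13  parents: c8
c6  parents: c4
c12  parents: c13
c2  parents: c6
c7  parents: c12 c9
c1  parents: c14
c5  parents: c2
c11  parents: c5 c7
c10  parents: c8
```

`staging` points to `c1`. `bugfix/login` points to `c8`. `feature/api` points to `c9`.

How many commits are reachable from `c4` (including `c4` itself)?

3

Walking parent pointers from c4: reachable set = {c3, c4, c8}.
That is 3 commits.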